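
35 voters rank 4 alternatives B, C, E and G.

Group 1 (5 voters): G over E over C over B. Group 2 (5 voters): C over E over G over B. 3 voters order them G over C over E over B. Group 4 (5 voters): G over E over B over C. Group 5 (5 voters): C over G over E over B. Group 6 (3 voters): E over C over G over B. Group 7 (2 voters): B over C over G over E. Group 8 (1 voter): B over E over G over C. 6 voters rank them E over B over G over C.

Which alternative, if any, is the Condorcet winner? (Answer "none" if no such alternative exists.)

Pairwise majorities:
B vs C: 14 to 21, C.
B–E: E 32–3.
B vs G: G wins 26–9.
C vs E: E, 20–15.
C vs G: C preferred on 5+5+3+2 = 15 ballots; G wins 20–15.
E–G: G 20–15.
G beats each of B, C, E — G is the Condorcet winner.

G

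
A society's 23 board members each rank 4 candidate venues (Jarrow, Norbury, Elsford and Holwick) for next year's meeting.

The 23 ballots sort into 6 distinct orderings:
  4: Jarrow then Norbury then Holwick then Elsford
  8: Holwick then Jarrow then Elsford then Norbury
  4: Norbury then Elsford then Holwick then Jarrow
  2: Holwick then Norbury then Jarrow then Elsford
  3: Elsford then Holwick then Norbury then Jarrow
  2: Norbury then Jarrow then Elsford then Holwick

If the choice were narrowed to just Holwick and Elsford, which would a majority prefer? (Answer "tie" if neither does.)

Ballots ranking Holwick above Elsford: 4 + 8 + 2 = 14.
Ballots ranking Elsford above Holwick: 23 − 14 = 9.
Holwick wins the head-to-head 14–9.

Holwick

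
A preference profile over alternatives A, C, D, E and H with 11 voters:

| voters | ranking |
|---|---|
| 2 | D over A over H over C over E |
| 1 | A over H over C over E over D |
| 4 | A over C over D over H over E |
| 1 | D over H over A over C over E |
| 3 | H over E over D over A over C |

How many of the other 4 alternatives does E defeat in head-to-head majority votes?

0

E against each rival (11 voters):
E vs A: E is ranked higher on 3 ballots, A on 8. A wins 8–3.
E vs C: E is ranked higher on 3 ballots, C on 8. C wins 8–3.
E vs D: D wins 7–4.
E vs H: 0 for E, 11 for H — H by 11–0.
E beats no one; loses to A, C, D, H — 0 pairwise wins.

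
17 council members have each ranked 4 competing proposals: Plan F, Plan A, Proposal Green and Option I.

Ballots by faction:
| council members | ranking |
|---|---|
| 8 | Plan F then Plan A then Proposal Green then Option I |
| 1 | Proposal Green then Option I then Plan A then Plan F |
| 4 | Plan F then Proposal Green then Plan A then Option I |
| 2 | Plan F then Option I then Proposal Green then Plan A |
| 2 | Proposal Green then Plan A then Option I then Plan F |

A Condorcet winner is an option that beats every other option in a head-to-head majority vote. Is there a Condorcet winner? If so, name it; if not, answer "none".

Pairwise majorities:
Plan F vs Plan A: Plan F, 14–3.
Plan F vs Proposal Green: 8+4+2 = 14 for Plan F, 3 for Proposal Green — Plan F by 14–3.
Plan F vs Option I: Plan F preferred on 8+4+2 = 14 ballots; Plan F wins 14–3.
Plan A vs Proposal Green: Proposal Green, 9–8.
Plan A–Option I: Plan A 14–3.
Proposal Green vs Option I: Proposal Green preferred on 8+1+4+2 = 15 ballots; Proposal Green wins 15–2.
Plan F defeats every rival head-to-head and is the Condorcet winner.

Plan F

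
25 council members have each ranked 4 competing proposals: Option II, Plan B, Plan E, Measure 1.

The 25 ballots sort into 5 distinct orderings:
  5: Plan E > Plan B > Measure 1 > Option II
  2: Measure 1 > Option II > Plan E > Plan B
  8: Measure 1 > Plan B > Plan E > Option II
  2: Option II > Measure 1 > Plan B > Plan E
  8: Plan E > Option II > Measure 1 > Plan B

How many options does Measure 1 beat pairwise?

Measure 1 against each rival (25 council members):
Measure 1 vs Option II: Measure 1 wins 15–10.
Measure 1 vs Plan B: Measure 1, 20–5.
Measure 1 vs Plan E: 2+8+2 = 12 for Measure 1, 13 for Plan E — Plan E by 13–12.
Measure 1 beats Option II, Plan B; loses to Plan E — 2 pairwise wins.

2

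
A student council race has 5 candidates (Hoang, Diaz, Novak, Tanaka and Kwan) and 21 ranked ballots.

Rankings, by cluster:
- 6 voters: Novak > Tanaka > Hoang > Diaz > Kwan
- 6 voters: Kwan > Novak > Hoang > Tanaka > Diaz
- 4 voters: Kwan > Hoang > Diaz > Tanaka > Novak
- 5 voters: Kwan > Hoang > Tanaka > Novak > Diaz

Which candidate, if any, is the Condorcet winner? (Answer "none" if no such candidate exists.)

Check each pair by majority over 21 ballots:
Hoang vs Diaz: Hoang is ranked higher on 6+6+4+5 = 21 ballots, Diaz on 0. Hoang wins 21–0.
Hoang vs Novak: Hoang preferred on 4+5 = 9 ballots; Novak wins 12–9.
Hoang vs Tanaka: 6+4+5 = 15 for Hoang, 6 for Tanaka — Hoang by 15–6.
Hoang vs Kwan: Hoang preferred on 6 ballots; Kwan wins 15–6.
Diaz vs Novak: Diaz is ranked higher on 4 ballots, Novak on 17. Novak wins 17–4.
Diaz vs Tanaka: 4 to 17, Tanaka.
Diaz vs Kwan: 6 for Diaz, 15 for Kwan — Kwan by 15–6.
Novak vs Tanaka: Novak is ranked higher on 6+6 = 12 ballots, Tanaka on 9. Novak wins 12–9.
Novak vs Kwan: Novak preferred on 6 ballots; Kwan wins 15–6.
Tanaka vs Kwan: Tanaka is ranked higher on 6 ballots, Kwan on 15. Kwan wins 15–6.
Kwan beats each of Hoang, Diaz, Novak, Tanaka — Kwan is the Condorcet winner.

Kwan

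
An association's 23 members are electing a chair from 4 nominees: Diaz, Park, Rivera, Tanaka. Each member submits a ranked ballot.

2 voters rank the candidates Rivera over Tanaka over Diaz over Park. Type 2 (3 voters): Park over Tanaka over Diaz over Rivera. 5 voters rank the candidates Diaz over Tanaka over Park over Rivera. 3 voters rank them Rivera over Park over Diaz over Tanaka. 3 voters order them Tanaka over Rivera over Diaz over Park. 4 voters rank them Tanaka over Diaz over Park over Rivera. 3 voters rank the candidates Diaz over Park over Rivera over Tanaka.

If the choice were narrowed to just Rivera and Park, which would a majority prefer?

Ballots ranking Rivera above Park: 2 + 3 + 3 = 8.
Ballots ranking Park above Rivera: 23 − 8 = 15.
Park wins the head-to-head 15–8.

Park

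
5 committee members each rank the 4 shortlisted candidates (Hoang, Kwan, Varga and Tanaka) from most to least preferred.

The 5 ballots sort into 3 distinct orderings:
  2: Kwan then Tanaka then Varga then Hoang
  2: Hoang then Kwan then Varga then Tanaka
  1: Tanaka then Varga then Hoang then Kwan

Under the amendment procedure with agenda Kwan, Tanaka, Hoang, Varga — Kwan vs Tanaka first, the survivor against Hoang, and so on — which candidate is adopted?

Round 1: Kwan vs Tanaka — 4–1, Kwan advances.
Round 2: Kwan vs Hoang — 2–3, Hoang advances.
Round 3: Hoang vs Varga — 2–3, Varga advances.
Varga survives the agenda.

Varga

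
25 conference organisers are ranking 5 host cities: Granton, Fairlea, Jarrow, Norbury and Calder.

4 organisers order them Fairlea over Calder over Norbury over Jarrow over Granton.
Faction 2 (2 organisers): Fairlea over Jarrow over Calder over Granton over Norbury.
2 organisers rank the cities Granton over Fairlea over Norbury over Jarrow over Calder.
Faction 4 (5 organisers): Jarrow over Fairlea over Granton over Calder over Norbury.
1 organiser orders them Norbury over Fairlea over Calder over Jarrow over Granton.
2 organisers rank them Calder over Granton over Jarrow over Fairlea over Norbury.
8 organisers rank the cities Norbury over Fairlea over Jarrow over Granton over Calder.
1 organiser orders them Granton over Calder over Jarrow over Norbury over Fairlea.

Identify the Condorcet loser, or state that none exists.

Head-to-head results (25 organisers):
Granton vs Fairlea: Granton is ranked higher on 2+2+1 = 5 ballots, Fairlea on 20. Fairlea wins 20–5.
Granton vs Jarrow: Granton preferred on 2+2+1 = 5 ballots; Jarrow wins 20–5.
Granton–Norbury: Norbury 13–12.
Granton vs Calder: Granton, 16–9.
Fairlea vs Jarrow: Fairlea wins 17–8.
Fairlea vs Norbury: Fairlea preferred on 4+2+2+5+2 = 15 ballots; Fairlea wins 15–10.
Fairlea vs Calder: Fairlea wins 22–3.
Jarrow vs Norbury: 10 to 15, Norbury.
Jarrow vs Calder: Jarrow wins 17–8.
Norbury vs Calder: 2+1+8 = 11 for Norbury, 14 for Calder — Calder by 14–11.
Every city wins at least one matchup (Granton beats Calder; Fairlea beats Granton; Jarrow beats Granton; Norbury beats Granton; Calder beats Norbury), so there is no Condorcet loser.

none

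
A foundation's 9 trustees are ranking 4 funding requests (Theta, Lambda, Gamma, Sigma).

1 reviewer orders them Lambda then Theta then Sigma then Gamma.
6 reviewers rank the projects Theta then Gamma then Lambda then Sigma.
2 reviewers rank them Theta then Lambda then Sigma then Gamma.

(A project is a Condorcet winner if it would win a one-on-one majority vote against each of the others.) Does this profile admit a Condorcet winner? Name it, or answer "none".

Theta

Head-to-head results (9 reviewers):
Theta–Lambda: Theta 8–1.
Theta vs Gamma: Theta, 9–0.
Theta vs Sigma: Theta wins 9–0.
Lambda–Gamma: Gamma 6–3.
Lambda vs Sigma: Lambda wins 9–0.
Gamma vs Sigma: Gamma, 6–3.
Theta beats each of Lambda, Gamma, Sigma — Theta is the Condorcet winner.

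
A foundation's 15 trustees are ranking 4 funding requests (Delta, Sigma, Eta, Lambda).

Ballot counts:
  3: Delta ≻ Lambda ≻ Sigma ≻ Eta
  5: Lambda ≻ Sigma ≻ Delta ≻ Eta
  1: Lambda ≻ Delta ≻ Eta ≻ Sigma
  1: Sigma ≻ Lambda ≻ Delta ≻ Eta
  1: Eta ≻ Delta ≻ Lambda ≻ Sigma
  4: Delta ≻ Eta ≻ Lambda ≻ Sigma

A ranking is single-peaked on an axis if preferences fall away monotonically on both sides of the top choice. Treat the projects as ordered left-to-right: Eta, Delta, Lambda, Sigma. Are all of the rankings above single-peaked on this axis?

Axis positions: Eta=1, Delta=2, Lambda=3, Sigma=4.
Group 1 (peak Delta at position 2): ranking walks positions 2-3-4-1, expanding outward from the peak — single-peaked.
Group 2 (peak Lambda at position 3): ranking walks positions 3-4-2-1, expanding outward from the peak — single-peaked.
Group 3 (peak Lambda at position 3): ranking walks positions 3-2-1-4, expanding outward from the peak — single-peaked.
Group 4 (peak Sigma at position 4): ranking walks positions 4-3-2-1, expanding outward from the peak — single-peaked.
Group 5 (peak Eta at position 1): ranking walks positions 1-2-3-4, expanding outward from the peak — single-peaked.
Group 6 (peak Delta at position 2): ranking walks positions 2-1-3-4, expanding outward from the peak — single-peaked.
Every ranking is single-peaked on this axis.

yes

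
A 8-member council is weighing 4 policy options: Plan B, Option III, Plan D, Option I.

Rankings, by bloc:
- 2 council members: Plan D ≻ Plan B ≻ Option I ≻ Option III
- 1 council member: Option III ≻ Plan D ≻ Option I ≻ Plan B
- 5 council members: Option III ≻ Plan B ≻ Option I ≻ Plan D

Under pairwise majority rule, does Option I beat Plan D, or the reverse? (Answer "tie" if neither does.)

Option I

Ballots ranking Option I above Plan D: 5.
Ballots ranking Plan D above Option I: 8 − 5 = 3.
Option I wins the head-to-head 5–3.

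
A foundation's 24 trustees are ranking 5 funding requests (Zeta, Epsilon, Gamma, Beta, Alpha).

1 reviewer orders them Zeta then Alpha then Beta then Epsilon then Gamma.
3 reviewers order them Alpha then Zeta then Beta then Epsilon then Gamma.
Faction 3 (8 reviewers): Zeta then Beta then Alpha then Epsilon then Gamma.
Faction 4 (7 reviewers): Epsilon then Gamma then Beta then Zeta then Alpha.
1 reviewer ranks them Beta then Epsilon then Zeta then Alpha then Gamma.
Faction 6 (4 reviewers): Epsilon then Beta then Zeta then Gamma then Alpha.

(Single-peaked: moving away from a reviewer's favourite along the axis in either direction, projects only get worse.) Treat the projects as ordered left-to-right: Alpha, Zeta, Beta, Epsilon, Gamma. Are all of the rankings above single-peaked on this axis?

Axis positions: Alpha=1, Zeta=2, Beta=3, Epsilon=4, Gamma=5.
Faction 1 (peak Zeta at position 2): ranking walks positions 2-1-3-4-5, expanding outward from the peak — single-peaked.
Faction 2 (peak Alpha at position 1): ranking walks positions 1-2-3-4-5, expanding outward from the peak — single-peaked.
Faction 3 (peak Zeta at position 2): ranking walks positions 2-3-1-4-5, expanding outward from the peak — single-peaked.
Faction 4 (peak Epsilon at position 4): ranking walks positions 4-5-3-2-1, expanding outward from the peak — single-peaked.
Faction 5 (peak Beta at position 3): ranking walks positions 3-4-2-1-5, expanding outward from the peak — single-peaked.
Faction 6 (peak Epsilon at position 4): ranking walks positions 4-3-2-5-1, expanding outward from the peak — single-peaked.
Every ranking is single-peaked on this axis.

yes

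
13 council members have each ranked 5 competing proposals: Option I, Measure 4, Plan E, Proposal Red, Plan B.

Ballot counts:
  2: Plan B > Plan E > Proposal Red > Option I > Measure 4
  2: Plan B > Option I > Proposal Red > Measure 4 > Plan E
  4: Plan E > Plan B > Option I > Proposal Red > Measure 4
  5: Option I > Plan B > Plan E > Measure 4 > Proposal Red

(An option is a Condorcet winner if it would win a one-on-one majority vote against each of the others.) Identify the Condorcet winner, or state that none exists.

Plan B

Check each pair by majority over 13 ballots:
Option I vs Measure 4: 2+2+4+5 = 13 for Option I, 0 for Measure 4 — Option I by 13–0.
Option I vs Plan E: Option I wins 7–6.
Option I vs Proposal Red: Option I, 11–2.
Option I vs Plan B: Plan B, 8–5.
Measure 4–Plan E: Plan E 11–2.
Measure 4 vs Proposal Red: Measure 4 preferred on 5 ballots; Proposal Red wins 8–5.
Measure 4 vs Plan B: 0 for Measure 4, 13 for Plan B — Plan B by 13–0.
Plan E vs Proposal Red: 11 to 2, Plan E.
Plan E vs Plan B: Plan B wins 9–4.
Proposal Red vs Plan B: Proposal Red is ranked higher on 0 ballots, Plan B on 13. Plan B wins 13–0.
Plan B defeats every rival head-to-head and is the Condorcet winner.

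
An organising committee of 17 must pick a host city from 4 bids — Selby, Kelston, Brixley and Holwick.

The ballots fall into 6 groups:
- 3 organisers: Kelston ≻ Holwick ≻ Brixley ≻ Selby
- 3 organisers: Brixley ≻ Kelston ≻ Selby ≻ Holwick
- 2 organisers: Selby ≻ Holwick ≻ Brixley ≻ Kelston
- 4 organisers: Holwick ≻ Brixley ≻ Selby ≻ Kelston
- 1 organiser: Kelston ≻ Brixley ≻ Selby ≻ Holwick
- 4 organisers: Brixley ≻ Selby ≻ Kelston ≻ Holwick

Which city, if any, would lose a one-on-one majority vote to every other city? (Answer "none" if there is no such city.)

Pairwise majorities:
Selby vs Kelston: Selby wins 10–7.
Selby–Brixley: Brixley 15–2.
Selby vs Holwick: Selby, 10–7.
Kelston vs Brixley: Kelston is ranked higher on 3+1 = 4 ballots, Brixley on 13. Brixley wins 13–4.
Kelston vs Holwick: 11 to 6, Kelston.
Brixley vs Holwick: Brixley preferred on 3+1+4 = 8 ballots; Holwick wins 9–8.
No city is winless: Selby beats Kelston; Kelston beats Holwick; Brixley beats Selby; Holwick beats Brixley. There is no Condorcet loser.

none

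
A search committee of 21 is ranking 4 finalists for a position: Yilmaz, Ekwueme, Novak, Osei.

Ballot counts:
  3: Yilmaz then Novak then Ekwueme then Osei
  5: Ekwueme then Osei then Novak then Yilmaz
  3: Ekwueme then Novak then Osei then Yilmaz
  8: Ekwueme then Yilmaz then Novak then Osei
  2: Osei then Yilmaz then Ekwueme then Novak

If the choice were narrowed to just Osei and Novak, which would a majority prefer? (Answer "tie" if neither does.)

Ballots ranking Osei above Novak: 5 + 2 = 7.
Ballots ranking Novak above Osei: 21 − 7 = 14.
Novak wins the head-to-head 14–7.

Novak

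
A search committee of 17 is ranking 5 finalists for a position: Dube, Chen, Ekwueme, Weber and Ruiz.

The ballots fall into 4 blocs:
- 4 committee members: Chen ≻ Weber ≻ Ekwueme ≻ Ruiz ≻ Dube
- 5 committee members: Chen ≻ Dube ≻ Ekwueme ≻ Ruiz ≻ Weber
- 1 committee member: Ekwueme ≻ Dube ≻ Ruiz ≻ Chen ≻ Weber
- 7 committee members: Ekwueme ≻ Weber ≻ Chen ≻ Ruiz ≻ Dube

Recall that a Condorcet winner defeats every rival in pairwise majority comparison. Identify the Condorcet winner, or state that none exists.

Head-to-head results (17 committee members):
Dube vs Chen: 1 to 16, Chen.
Dube–Ekwueme: Ekwueme 12–5.
Dube vs Weber: Weber, 11–6.
Dube vs Ruiz: Ruiz wins 11–6.
Chen vs Ekwueme: Chen preferred on 4+5 = 9 ballots; Chen wins 9–8.
Chen vs Weber: Chen is ranked higher on 4+5+1 = 10 ballots, Weber on 7. Chen wins 10–7.
Chen vs Ruiz: 4+5+7 = 16 for Chen, 1 for Ruiz — Chen by 16–1.
Ekwueme–Weber: Ekwueme 13–4.
Ekwueme vs Ruiz: Ekwueme wins 17–0.
Weber vs Ruiz: Weber wins 11–6.
Chen beats each of Dube, Ekwueme, Weber, Ruiz — Chen is the Condorcet winner.

Chen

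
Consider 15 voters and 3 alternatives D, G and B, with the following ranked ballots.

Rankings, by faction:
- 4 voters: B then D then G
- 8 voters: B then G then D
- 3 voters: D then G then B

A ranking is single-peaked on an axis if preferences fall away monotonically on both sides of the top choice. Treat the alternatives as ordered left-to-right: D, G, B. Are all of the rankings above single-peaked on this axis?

Axis positions: D=1, G=2, B=3.
Faction 1: ranking walks positions 3-1-2; D is ranked above G even though G lies between D and the peak B on the axis — preferences dip and rise again. Not single-peaked.
Faction 2 (peak B at position 3): ranking walks positions 3-2-1, expanding outward from the peak — single-peaked.
Faction 3 (peak D at position 1): ranking walks positions 1-2-3, expanding outward from the peak — single-peaked.
Faction 1 violates single-peakedness, so the profile is not single-peaked on this axis.

no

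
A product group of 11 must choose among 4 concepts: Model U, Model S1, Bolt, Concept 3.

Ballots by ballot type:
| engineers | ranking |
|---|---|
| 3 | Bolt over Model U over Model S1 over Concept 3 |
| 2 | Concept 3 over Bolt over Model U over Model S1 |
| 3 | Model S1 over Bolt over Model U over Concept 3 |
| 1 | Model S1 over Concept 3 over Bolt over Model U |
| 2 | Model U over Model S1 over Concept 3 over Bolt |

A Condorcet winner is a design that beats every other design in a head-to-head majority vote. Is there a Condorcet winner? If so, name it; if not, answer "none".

none

Check each pair by majority over 11 ballots:
Model U vs Model S1: 7 to 4, Model U.
Model U vs Bolt: Model U preferred on 2 ballots; Bolt wins 9–2.
Model U vs Concept 3: 3+3+2 = 8 for Model U, 3 for Concept 3 — Model U by 8–3.
Model S1 vs Bolt: Model S1 is ranked higher on 3+1+2 = 6 ballots, Bolt on 5. Model S1 wins 6–5.
Model S1 vs Concept 3: Model S1 preferred on 3+3+1+2 = 9 ballots; Model S1 wins 9–2.
Bolt vs Concept 3: Bolt preferred on 3+3 = 6 ballots; Bolt wins 6–5.
No design is unbeaten: Model U loses to Bolt; Model S1 loses to Model U; Bolt loses to Model S1; Concept 3 loses to Model U. In particular Model U beats Model S1 beats Bolt beats Model U is a majority cycle — no Condorcet winner exists.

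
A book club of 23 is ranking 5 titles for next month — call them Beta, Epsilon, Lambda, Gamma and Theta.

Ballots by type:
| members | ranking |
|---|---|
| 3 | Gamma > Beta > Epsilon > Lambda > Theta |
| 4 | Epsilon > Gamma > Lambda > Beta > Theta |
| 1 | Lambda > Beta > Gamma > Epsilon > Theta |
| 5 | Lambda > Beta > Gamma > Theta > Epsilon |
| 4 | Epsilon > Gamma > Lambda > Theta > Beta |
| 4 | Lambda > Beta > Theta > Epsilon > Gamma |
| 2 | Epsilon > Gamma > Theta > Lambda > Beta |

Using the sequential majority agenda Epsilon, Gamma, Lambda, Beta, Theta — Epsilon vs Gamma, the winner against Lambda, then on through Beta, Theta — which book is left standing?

Beta

Round 1: Epsilon vs Gamma — 14–9, Epsilon advances.
Round 2: Epsilon vs Lambda — 13–10, Epsilon advances.
Round 3: Epsilon vs Beta — 10–13, Beta advances.
Round 4: Beta vs Theta — 17–6, Beta advances.
The agenda winner is Beta.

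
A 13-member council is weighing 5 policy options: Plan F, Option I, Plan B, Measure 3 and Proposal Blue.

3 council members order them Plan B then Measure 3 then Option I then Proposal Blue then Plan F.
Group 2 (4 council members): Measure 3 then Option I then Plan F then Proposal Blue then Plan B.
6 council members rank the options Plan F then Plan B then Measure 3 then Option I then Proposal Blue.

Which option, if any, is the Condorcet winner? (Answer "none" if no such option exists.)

Head-to-head results (13 council members):
Plan F vs Option I: Option I, 7–6.
Plan F–Plan B: Plan F 10–3.
Plan F vs Measure 3: Measure 3 wins 7–6.
Plan F–Proposal Blue: Plan F 10–3.
Option I–Plan B: Plan B 9–4.
Option I vs Measure 3: Option I preferred on 0 ballots; Measure 3 wins 13–0.
Option I vs Proposal Blue: Option I wins 13–0.
Plan B vs Measure 3: 9 to 4, Plan B.
Plan B vs Proposal Blue: Plan B preferred on 3+6 = 9 ballots; Plan B wins 9–4.
Measure 3 vs Proposal Blue: Measure 3 is ranked higher on 3+4+6 = 13 ballots, Proposal Blue on 0. Measure 3 wins 13–0.
Every option loses at least once (Plan F loses to Option I; Option I loses to Plan B; Plan B loses to Plan F; Measure 3 loses to Plan B; Proposal Blue loses to Plan F). The majority relation contains the cycle Plan F > Plan B > Option I > Plan F, so there is no Condorcet winner.

none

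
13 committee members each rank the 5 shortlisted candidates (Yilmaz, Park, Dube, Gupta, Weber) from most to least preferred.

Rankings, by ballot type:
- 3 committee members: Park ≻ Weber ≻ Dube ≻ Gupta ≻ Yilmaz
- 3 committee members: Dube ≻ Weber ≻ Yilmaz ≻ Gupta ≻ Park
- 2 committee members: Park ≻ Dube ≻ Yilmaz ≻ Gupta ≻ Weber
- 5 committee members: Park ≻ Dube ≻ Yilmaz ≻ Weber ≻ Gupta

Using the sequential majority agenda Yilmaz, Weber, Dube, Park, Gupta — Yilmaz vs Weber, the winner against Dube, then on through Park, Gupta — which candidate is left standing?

Round 1: Yilmaz vs Weber — 7–6, Yilmaz advances.
Round 2: Yilmaz vs Dube — 0–13, Dube advances.
Round 3: Dube vs Park — 3–10, Park advances.
Round 4: Park vs Gupta — 10–3, Park advances.
The agenda winner is Park.

Park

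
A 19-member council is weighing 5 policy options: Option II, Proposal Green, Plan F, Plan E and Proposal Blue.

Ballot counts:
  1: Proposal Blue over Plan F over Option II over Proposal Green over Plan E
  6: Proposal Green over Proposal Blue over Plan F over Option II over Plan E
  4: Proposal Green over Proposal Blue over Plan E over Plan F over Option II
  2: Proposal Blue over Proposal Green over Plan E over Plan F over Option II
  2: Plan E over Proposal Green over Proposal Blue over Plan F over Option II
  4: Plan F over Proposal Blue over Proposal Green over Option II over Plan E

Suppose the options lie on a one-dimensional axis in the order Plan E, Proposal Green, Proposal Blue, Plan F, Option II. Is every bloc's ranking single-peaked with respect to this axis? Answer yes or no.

Axis positions: Plan E=1, Proposal Green=2, Proposal Blue=3, Plan F=4, Option II=5.
Bloc 1 (peak Proposal Blue at position 3): ranking walks positions 3-4-5-2-1, expanding outward from the peak — single-peaked.
Bloc 2 (peak Proposal Green at position 2): ranking walks positions 2-3-4-5-1, expanding outward from the peak — single-peaked.
Bloc 3 (peak Proposal Green at position 2): ranking walks positions 2-3-1-4-5, expanding outward from the peak — single-peaked.
Bloc 4 (peak Proposal Blue at position 3): ranking walks positions 3-2-1-4-5, expanding outward from the peak — single-peaked.
Bloc 5 (peak Plan E at position 1): ranking walks positions 1-2-3-4-5, expanding outward from the peak — single-peaked.
Bloc 6 (peak Plan F at position 4): ranking walks positions 4-3-2-5-1, expanding outward from the peak — single-peaked.
Every ranking is single-peaked on this axis.

yes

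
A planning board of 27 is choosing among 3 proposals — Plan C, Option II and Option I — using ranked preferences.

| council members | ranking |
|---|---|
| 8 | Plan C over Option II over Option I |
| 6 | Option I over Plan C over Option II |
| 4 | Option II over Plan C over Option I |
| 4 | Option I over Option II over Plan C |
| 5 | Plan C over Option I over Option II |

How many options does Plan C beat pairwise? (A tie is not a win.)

2

Plan C against each rival (27 council members):
Plan C vs Option II: 8+6+5 = 19 for Plan C, 8 for Option II — Plan C by 19–8.
Plan C vs Option I: 17 to 10, Plan C.
Plan C beats Option II, Option I — 2 pairwise wins.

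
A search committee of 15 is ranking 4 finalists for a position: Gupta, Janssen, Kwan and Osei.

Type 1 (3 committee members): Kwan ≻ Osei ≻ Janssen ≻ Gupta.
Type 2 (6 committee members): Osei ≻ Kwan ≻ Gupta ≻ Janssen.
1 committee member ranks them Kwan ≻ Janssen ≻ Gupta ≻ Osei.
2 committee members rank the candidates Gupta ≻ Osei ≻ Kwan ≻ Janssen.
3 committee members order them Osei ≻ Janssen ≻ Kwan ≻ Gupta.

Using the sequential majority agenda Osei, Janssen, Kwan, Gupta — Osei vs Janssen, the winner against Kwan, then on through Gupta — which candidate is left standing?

Osei

Round 1: Osei vs Janssen — 14–1, Osei advances.
Round 2: Osei vs Kwan — 11–4, Osei advances.
Round 3: Osei vs Gupta — 12–3, Osei advances.
Osei survives the agenda.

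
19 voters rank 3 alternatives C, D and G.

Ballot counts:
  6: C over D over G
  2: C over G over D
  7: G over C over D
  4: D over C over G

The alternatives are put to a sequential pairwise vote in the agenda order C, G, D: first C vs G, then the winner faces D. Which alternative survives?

C

Round 1: C vs G — 12–7, C advances.
Round 2: C vs D — 15–4, C advances.
C survives the agenda.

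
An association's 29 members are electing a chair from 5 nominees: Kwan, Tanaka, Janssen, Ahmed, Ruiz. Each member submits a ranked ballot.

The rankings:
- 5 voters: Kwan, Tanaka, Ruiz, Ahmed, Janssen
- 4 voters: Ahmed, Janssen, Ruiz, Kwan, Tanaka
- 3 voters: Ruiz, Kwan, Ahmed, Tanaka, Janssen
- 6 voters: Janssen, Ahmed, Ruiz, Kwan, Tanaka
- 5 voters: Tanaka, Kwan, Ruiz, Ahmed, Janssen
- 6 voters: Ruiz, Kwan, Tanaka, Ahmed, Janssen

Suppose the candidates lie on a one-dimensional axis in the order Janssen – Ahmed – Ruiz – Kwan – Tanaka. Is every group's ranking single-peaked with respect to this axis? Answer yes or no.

Axis positions: Janssen=1, Ahmed=2, Ruiz=3, Kwan=4, Tanaka=5.
Group 1 (peak Kwan at position 4): ranking walks positions 4-5-3-2-1, expanding outward from the peak — single-peaked.
Group 2 (peak Ahmed at position 2): ranking walks positions 2-1-3-4-5, expanding outward from the peak — single-peaked.
Group 3 (peak Ruiz at position 3): ranking walks positions 3-4-2-5-1, expanding outward from the peak — single-peaked.
Group 4 (peak Janssen at position 1): ranking walks positions 1-2-3-4-5, expanding outward from the peak — single-peaked.
Group 5 (peak Tanaka at position 5): ranking walks positions 5-4-3-2-1, expanding outward from the peak — single-peaked.
Group 6 (peak Ruiz at position 3): ranking walks positions 3-4-5-2-1, expanding outward from the peak — single-peaked.
Every ranking is single-peaked on this axis.

yes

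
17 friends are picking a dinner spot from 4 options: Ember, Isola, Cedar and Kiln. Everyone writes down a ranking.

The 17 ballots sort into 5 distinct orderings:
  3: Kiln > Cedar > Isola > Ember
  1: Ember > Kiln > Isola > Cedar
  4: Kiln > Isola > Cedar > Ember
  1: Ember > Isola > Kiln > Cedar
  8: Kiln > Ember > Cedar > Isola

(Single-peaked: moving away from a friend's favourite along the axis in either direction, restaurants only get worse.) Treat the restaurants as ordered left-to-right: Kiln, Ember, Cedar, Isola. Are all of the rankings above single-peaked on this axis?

no

Axis positions: Kiln=1, Ember=2, Cedar=3, Isola=4.
Type 1: ranking walks positions 1-3-4-2; Cedar is ranked above Ember even though Ember lies between Cedar and the peak Kiln on the axis — preferences dip and rise again. Not single-peaked.
Type 2: ranking walks positions 2-1-4-3; Isola is ranked above Cedar even though Cedar lies between Isola and the peak Ember on the axis — preferences dip and rise again. Not single-peaked.
Type 3: ranking walks positions 1-4-3-2; Isola is ranked above Ember even though Ember lies between Isola and the peak Kiln on the axis — preferences dip and rise again. Not single-peaked.
Type 4: ranking walks positions 2-4-1-3; Isola is ranked above Cedar even though Cedar lies between Isola and the peak Ember on the axis — preferences dip and rise again. Not single-peaked.
Type 5 (peak Kiln at position 1): ranking walks positions 1-2-3-4, expanding outward from the peak — single-peaked.
Type 1 violates single-peakedness, so the profile is not single-peaked on this axis.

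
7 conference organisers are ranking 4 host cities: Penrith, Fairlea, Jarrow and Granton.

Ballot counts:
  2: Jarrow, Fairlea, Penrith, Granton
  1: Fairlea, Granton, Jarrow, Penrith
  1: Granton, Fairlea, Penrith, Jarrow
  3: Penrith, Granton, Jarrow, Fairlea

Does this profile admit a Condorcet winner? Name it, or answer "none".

Head-to-head results (7 organisers):
Penrith vs Fairlea: Fairlea wins 4–3.
Penrith vs Jarrow: Penrith wins 4–3.
Penrith vs Granton: Penrith wins 5–2.
Fairlea vs Jarrow: Jarrow, 5–2.
Fairlea vs Granton: Granton, 4–3.
Jarrow–Granton: Granton 5–2.
Each city drops at least one matchup (Penrith loses to Fairlea; Fairlea loses to Jarrow; Jarrow loses to Penrith; Granton loses to Penrith); the cycle Penrith > Jarrow > Fairlea > Penrith rules out a Condorcet winner.

none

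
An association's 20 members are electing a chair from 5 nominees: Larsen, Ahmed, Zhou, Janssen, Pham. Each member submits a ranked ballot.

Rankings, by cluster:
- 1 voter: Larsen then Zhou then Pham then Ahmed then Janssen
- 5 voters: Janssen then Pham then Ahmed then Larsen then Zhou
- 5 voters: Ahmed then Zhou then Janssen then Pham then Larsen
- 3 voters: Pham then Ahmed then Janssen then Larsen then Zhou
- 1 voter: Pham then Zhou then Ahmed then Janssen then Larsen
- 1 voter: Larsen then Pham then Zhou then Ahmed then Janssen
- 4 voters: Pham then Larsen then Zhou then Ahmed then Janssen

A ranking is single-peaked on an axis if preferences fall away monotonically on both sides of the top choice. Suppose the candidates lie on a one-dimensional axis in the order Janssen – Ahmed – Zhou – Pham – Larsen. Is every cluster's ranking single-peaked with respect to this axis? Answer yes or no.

no

Axis positions: Janssen=1, Ahmed=2, Zhou=3, Pham=4, Larsen=5.
Cluster 1: ranking walks positions 5-3-4-2-1; Zhou is ranked above Pham even though Pham lies between Zhou and the peak Larsen on the axis — preferences dip and rise again. Not single-peaked.
Cluster 2: ranking walks positions 1-4-2-5-3; Pham is ranked above Ahmed even though Ahmed lies between Pham and the peak Janssen on the axis — preferences dip and rise again. Not single-peaked.
Cluster 3 (peak Ahmed at position 2): ranking walks positions 2-3-1-4-5, expanding outward from the peak — single-peaked.
Cluster 4: ranking walks positions 4-2-1-5-3; Ahmed is ranked above Zhou even though Zhou lies between Ahmed and the peak Pham on the axis — preferences dip and rise again. Not single-peaked.
Cluster 5 (peak Pham at position 4): ranking walks positions 4-3-2-1-5, expanding outward from the peak — single-peaked.
Cluster 6 (peak Larsen at position 5): ranking walks positions 5-4-3-2-1, expanding outward from the peak — single-peaked.
Cluster 7 (peak Pham at position 4): ranking walks positions 4-5-3-2-1, expanding outward from the peak — single-peaked.
Cluster 1 violates single-peakedness, so the profile is not single-peaked on this axis.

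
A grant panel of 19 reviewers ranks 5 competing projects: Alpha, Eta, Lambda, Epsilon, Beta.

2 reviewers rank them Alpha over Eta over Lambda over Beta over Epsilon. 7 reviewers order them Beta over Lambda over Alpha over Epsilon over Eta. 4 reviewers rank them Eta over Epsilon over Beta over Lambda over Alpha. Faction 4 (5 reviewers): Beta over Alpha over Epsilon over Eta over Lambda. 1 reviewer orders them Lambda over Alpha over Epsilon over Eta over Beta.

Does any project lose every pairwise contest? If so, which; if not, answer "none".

none

Pairwise majorities:
Alpha vs Eta: Alpha is ranked higher on 2+7+5+1 = 15 ballots, Eta on 4. Alpha wins 15–4.
Alpha vs Lambda: 7 to 12, Lambda.
Alpha vs Epsilon: Alpha is ranked higher on 2+7+5+1 = 15 ballots, Epsilon on 4. Alpha wins 15–4.
Alpha vs Beta: Beta wins 16–3.
Eta vs Lambda: Eta preferred on 2+4+5 = 11 ballots; Eta wins 11–8.
Eta vs Epsilon: Epsilon, 13–6.
Eta vs Beta: Beta, 12–7.
Lambda vs Epsilon: Lambda, 10–9.
Lambda vs Beta: 2+1 = 3 for Lambda, 16 for Beta — Beta by 16–3.
Epsilon vs Beta: Epsilon is ranked higher on 4+1 = 5 ballots, Beta on 14. Beta wins 14–5.
No project is winless: Alpha beats Eta; Eta beats Lambda; Lambda beats Alpha; Epsilon beats Eta; Beta beats Alpha. There is no Condorcet loser.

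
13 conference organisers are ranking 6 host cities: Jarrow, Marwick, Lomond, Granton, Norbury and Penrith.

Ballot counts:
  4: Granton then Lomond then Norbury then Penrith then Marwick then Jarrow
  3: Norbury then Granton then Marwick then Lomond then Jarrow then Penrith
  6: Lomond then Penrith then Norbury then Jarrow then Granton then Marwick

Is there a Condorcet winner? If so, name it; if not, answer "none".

none

Check each pair by majority over 13 ballots:
Jarrow–Marwick: Marwick 7–6.
Jarrow vs Lomond: Lomond wins 13–0.
Jarrow vs Granton: Granton wins 7–6.
Jarrow vs Norbury: Norbury, 13–0.
Jarrow vs Penrith: Penrith wins 10–3.
Marwick vs Lomond: Lomond, 10–3.
Marwick vs Granton: Granton, 13–0.
Marwick vs Norbury: Norbury, 13–0.
Marwick vs Penrith: Penrith, 10–3.
Lomond–Granton: Granton 7–6.
Lomond vs Norbury: Lomond, 10–3.
Lomond vs Penrith: Lomond, 13–0.
Granton vs Norbury: Norbury wins 9–4.
Granton–Penrith: Granton 7–6.
Norbury–Penrith: Norbury 7–6.
Each city drops at least one matchup (Jarrow loses to Marwick; Marwick loses to Lomond; Lomond loses to Granton; Granton loses to Norbury; Norbury loses to Lomond; Penrith loses to Lomond); the cycle Lomond > Norbury > Granton > Lomond rules out a Condorcet winner.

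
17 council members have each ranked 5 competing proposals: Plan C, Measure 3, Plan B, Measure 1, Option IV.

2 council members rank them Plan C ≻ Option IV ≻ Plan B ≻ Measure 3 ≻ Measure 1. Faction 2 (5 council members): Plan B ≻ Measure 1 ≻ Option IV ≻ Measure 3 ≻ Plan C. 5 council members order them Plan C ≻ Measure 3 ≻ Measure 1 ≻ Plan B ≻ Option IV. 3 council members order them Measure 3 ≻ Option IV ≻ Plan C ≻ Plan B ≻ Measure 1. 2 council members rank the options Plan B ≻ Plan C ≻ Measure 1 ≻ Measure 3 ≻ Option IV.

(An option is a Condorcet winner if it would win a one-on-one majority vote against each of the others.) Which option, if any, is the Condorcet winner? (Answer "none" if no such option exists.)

Head-to-head results (17 council members):
Plan C–Measure 3: Plan C 9–8.
Plan C vs Plan B: Plan C wins 10–7.
Plan C vs Measure 1: Plan C wins 12–5.
Plan C vs Option IV: Plan C wins 9–8.
Measure 3–Plan B: Plan B 9–8.
Measure 3 vs Measure 1: Measure 3 wins 10–7.
Measure 3 vs Option IV: Measure 3 wins 10–7.
Plan B vs Measure 1: Plan B, 12–5.
Plan B vs Option IV: Plan B, 12–5.
Measure 1 vs Option IV: Measure 1 wins 12–5.
Plan C defeats every rival head-to-head and is the Condorcet winner.

Plan C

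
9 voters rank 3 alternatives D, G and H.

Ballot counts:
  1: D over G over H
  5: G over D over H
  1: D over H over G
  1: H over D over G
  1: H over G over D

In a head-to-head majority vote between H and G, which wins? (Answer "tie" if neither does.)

Ballots ranking H above G: 1 + 1 + 1 = 3.
Ballots ranking G above H: 9 − 3 = 6.
G wins the head-to-head 6–3.

G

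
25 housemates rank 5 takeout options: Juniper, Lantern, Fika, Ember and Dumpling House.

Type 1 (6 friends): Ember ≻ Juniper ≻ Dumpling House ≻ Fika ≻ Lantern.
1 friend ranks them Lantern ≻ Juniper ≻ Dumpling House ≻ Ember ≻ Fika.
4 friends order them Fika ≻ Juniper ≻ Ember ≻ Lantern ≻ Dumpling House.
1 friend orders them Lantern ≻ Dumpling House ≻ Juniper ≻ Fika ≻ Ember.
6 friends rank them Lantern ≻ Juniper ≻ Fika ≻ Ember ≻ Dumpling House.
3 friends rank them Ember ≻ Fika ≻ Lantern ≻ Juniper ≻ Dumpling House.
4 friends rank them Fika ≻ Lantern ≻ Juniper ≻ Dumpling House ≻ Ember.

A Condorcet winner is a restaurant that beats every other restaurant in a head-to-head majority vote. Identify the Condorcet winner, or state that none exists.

none

Check each pair by majority over 25 ballots:
Juniper–Lantern: Lantern 15–10.
Juniper vs Fika: Juniper wins 14–11.
Juniper vs Ember: Juniper, 16–9.
Juniper vs Dumpling House: 24 to 1, Juniper.
Lantern vs Fika: Fika wins 17–8.
Lantern vs Ember: Ember wins 13–12.
Lantern vs Dumpling House: Lantern is ranked higher on 1+4+1+6+3+4 = 19 ballots, Dumpling House on 6. Lantern wins 19–6.
Fika–Ember: Fika 15–10.
Fika vs Dumpling House: Fika wins 17–8.
Ember vs Dumpling House: Ember preferred on 6+4+6+3 = 19 ballots; Ember wins 19–6.
Every restaurant loses at least once (Juniper loses to Lantern; Lantern loses to Fika; Fika loses to Juniper; Ember loses to Juniper; Dumpling House loses to Juniper). The majority relation contains the cycle Juniper → Fika → Lantern → Juniper, so there is no Condorcet winner.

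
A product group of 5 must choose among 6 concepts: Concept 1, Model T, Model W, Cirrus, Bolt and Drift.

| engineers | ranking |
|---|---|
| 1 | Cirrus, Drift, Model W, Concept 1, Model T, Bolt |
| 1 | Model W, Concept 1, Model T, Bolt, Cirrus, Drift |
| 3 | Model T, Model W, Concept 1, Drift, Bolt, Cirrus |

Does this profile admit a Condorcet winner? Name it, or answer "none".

Model T

Check each pair by majority over 5 ballots:
Concept 1–Model T: Model T 3–2.
Concept 1–Model W: Model W 5–0.
Concept 1 vs Cirrus: Concept 1 wins 4–1.
Concept 1 vs Bolt: Concept 1 preferred on 1+1+3 = 5 ballots; Concept 1 wins 5–0.
Concept 1 vs Drift: Concept 1 is ranked higher on 1+3 = 4 ballots, Drift on 1. Concept 1 wins 4–1.
Model T–Model W: Model T 3–2.
Model T vs Cirrus: Model T is ranked higher on 1+3 = 4 ballots, Cirrus on 1. Model T wins 4–1.
Model T vs Bolt: Model T is ranked higher on 1+1+3 = 5 ballots, Bolt on 0. Model T wins 5–0.
Model T vs Drift: 4 to 1, Model T.
Model W vs Cirrus: 4 to 1, Model W.
Model W vs Bolt: Model W wins 5–0.
Model W vs Drift: Model W preferred on 1+3 = 4 ballots; Model W wins 4–1.
Cirrus vs Bolt: Cirrus is ranked higher on 1 ballot, Bolt on 4. Bolt wins 4–1.
Cirrus vs Drift: 2 to 3, Drift.
Bolt vs Drift: Bolt preferred on 1 ballot; Drift wins 4–1.
Only Model T has no losses; Model T is the Condorcet winner.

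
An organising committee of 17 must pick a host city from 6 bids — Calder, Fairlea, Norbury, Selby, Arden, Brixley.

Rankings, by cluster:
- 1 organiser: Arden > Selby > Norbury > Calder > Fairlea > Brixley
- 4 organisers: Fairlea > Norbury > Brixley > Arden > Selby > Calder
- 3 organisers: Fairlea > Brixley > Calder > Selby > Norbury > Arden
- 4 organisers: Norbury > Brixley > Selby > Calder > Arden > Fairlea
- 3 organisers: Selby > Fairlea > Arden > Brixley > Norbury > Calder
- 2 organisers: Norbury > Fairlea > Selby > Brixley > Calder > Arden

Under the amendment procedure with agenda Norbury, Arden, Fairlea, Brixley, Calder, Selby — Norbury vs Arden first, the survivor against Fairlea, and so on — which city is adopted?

Round 1: Norbury vs Arden — 13–4, Norbury advances.
Round 2: Norbury vs Fairlea — 7–10, Fairlea advances.
Round 3: Fairlea vs Brixley — 13–4, Fairlea advances.
Round 4: Fairlea vs Calder — 12–5, Fairlea advances.
Round 5: Fairlea vs Selby — 9–8, Fairlea advances.
The agenda winner is Fairlea.

Fairlea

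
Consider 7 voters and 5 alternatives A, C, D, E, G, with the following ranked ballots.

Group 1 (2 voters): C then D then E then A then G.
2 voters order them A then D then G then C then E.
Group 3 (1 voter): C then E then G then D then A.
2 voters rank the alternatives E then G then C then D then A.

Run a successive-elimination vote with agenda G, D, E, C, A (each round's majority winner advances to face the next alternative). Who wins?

C

Round 1: G vs D — 3–4, D advances.
Round 2: D vs E — 4–3, D advances.
Round 3: D vs C — 2–5, C advances.
Round 4: C vs A — 5–2, C advances.
The agenda winner is C.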